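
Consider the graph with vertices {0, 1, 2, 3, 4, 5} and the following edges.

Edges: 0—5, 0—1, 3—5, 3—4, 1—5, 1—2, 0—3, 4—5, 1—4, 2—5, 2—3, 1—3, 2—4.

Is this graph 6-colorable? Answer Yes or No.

Yes

The chromatic number is 5. 1, 2, 3, 4, 5 form a clique, so at least 5 colors are needed.
One proper 5-coloring: 0=yellow, 1=red, 2=purple, 3=blue, 4=yellow, 5=green.
Since 6 ≥ 5, a proper 6-coloring certainly exists.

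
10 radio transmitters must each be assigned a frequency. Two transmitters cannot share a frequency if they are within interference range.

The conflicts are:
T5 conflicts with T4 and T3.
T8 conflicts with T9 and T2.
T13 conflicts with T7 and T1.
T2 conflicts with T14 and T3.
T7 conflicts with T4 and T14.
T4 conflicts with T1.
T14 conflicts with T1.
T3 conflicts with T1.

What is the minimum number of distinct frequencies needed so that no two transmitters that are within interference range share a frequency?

T5 and T4 conflict, so at least 2 frequencies are needed.
2 frequencies suffice: frequency 1 → {T5, T9, T2, T7, T1}; frequency 2 → {T8, T13, T4, T14, T3}. No two conflicting transmitters share a frequency.

2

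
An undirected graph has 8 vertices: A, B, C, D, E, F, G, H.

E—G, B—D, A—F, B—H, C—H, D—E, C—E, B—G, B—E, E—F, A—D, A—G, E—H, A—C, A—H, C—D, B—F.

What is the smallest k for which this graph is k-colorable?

3

B, E, H are mutually adjacent, so at least 3 colors are needed.
3 colors suffice: A=red, B=blue, C=blue, D=green, E=red, F=green, G=green, H=green. No two adjacent vertices share a color.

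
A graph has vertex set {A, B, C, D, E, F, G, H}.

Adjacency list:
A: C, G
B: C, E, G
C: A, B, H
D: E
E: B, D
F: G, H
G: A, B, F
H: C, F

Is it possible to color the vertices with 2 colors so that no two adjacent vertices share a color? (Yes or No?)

No

The cycle G-A-C-H-F-G has odd length 5, so it cannot be 2-colored; at least 3 colors are needed.
So 2 colors are not enough.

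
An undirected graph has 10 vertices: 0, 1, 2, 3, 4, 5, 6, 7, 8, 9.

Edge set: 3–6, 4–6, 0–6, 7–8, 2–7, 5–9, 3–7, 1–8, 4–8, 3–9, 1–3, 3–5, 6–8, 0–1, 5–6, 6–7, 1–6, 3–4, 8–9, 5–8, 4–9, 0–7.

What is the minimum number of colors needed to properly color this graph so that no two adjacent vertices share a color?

3

6, 7, 8 are pairwise adjacent, so at least 3 colors are needed.
A valid assignment using 3 colors: 0=blue, 1=green, 2=red, 3=blue, 4=green, 5=green, 6=red, 7=green, 8=blue, 9=red. No two adjacent vertices share a color.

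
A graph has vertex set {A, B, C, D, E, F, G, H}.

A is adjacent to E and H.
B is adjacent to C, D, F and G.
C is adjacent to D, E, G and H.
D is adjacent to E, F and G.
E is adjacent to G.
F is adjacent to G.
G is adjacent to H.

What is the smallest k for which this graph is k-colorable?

B, D, F, G form a clique, so at least 4 colors are needed.
4 colors suffice: color 1 → {A, G}; color 2 → {C, F}; color 3 → {D, H}; color 4 → {B, E}. Each edge has distinct colors on its endpoints.

4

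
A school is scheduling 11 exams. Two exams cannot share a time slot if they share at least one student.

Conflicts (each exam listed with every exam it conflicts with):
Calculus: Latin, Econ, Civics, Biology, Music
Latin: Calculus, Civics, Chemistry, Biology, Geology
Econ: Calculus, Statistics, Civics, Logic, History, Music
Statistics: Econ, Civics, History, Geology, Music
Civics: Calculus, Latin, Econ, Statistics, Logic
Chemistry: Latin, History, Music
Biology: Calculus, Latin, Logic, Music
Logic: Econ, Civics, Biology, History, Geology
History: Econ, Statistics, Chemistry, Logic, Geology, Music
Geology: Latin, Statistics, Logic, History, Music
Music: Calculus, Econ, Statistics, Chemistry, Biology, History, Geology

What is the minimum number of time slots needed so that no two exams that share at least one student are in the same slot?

Econ, Statistics, History, Music all conflict with each other, so at least 4 time slots are needed.
Using 4 time slots: Calculus=3, Latin=4, Econ=2, Statistics=4, Civics=1, Chemistry=2, Biology=2, Logic=4, History=3, Geology=2, Music=1. Every pair that conflicts lands in different time slots.

4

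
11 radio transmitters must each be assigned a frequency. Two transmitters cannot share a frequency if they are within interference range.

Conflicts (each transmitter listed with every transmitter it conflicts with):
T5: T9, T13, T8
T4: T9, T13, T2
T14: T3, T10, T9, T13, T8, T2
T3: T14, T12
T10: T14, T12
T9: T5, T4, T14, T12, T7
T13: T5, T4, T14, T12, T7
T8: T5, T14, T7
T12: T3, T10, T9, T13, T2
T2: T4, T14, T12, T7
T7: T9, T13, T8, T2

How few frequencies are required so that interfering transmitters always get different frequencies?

T9 and T7 conflict, so at least 2 frequencies are needed.
2 frequencies suffice: frequency 1 → {T5, T4, T14, T12, T7}; frequency 2 → {T3, T10, T9, T13, T8, T2}. No two conflicting transmitters share a frequency.

2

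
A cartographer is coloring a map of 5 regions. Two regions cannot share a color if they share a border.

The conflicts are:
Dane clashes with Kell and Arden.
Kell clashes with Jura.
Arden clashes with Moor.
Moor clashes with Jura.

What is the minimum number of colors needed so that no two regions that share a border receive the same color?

3

The cycle Kell-Dane-Arden-Moor-Jura-Kell has odd length 5, so it cannot be 2-colored; at least 3 colors are needed.
3 colors suffice: color 1 → {Kell, Arden}; color 2 → {Dane, Moor}; color 3 → {Jura}. Each listed conflict is separated.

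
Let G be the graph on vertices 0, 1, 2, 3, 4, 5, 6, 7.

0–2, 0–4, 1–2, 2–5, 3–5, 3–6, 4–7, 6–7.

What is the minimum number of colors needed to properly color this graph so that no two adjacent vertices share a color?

3

The cycle 5-2-0-4-7-6-3-5 has odd length 7, so it cannot be 2-colored; at least 3 colors are needed.
One proper 3-coloring: 0=blue, 1=blue, 2=red, 3=green, 4=red, 5=blue, 6=red, 7=blue. No two adjacent vertices share a color.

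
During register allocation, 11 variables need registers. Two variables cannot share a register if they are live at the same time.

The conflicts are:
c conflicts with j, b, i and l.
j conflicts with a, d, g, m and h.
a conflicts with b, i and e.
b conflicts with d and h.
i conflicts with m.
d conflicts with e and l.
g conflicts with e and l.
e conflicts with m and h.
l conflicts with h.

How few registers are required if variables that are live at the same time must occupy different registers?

2

j and a conflict, so at least 2 registers are needed.
2 registers suffice: register 1 → {j, b, i, e, l}; register 2 → {c, a, d, g, m, h}. No two conflicting variables share a register.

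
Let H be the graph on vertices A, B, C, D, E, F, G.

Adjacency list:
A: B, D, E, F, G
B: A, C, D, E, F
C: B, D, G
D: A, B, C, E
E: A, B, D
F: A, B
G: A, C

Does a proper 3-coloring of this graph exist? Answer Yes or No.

A, B, D, E form a clique, so at least 4 colors are needed.
So 3 colors are not enough.

No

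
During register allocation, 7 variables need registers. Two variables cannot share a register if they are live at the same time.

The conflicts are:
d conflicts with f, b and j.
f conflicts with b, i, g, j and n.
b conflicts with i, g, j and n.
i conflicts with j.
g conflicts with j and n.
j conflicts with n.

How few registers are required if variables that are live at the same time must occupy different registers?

f, b, g, j, n are mutually in conflict, so at least 5 registers are needed.
A valid assignment using 5 registers: d=4, f=3, b=2, i=4, g=4, j=1, n=5. Every pair that conflicts lands in different registers.

5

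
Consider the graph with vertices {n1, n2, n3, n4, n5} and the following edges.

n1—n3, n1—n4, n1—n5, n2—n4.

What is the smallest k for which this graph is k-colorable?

n1 and n5 are adjacent, so at least 2 colors are needed.
A valid assignment using 2 colors: n1=1, n2=1, n3=2, n4=2, n5=2. Every edge joins two different colors.

2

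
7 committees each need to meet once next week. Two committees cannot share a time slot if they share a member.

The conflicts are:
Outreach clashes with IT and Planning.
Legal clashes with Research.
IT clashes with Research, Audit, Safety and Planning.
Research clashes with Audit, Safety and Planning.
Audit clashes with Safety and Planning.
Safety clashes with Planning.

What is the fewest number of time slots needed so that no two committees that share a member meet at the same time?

5

IT, Research, Audit, Safety, Planning all conflict with each other, so at least 5 time slots are needed.
A valid assignment using 5 time slots: Outreach=2, Legal=1, IT=3, Research=2, Audit=5, Safety=4, Planning=1. No two conflicting committees share a time slot.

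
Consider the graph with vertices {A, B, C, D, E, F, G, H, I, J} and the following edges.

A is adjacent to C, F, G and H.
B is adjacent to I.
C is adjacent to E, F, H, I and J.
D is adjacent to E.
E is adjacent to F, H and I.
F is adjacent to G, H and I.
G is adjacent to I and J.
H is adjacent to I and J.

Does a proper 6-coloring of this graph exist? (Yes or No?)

Yes

The chromatic number is 5. C, E, F, H, I form a clique, so at least 5 colors are needed.
5 colors suffice: color 1 → {A, D, I, J}; color 2 → {B, F}; color 3 → {G, H}; color 4 → {C}; color 5 → {E}.
Since 6 ≥ 5, a proper 6-coloring certainly exists.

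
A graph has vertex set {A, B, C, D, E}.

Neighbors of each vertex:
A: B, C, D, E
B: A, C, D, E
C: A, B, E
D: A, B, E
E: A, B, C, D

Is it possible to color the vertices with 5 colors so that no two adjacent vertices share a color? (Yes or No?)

Yes

The chromatic number is 4. A, B, C, E form a clique, so at least 4 colors are needed.
4 colors suffice: color red → {A}; color blue → {B}; color green → {E}; color yellow → {C, D}.
Since 5 ≥ 4, a proper 5-coloring certainly exists.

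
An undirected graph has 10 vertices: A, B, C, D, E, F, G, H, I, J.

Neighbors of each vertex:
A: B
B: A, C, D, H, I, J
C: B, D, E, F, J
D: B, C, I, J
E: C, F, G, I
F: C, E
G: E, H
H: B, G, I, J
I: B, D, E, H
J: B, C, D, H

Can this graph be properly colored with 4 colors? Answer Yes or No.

Yes

The chromatic number is 4. B, C, D, J are pairwise adjacent (a clique of size 4), so at least 4 colors are needed.
One proper 4-coloring: A=2, B=1, C=2, D=4, E=1, F=3, G=2, H=4, I=2, J=3.
That is already a proper 4-coloring.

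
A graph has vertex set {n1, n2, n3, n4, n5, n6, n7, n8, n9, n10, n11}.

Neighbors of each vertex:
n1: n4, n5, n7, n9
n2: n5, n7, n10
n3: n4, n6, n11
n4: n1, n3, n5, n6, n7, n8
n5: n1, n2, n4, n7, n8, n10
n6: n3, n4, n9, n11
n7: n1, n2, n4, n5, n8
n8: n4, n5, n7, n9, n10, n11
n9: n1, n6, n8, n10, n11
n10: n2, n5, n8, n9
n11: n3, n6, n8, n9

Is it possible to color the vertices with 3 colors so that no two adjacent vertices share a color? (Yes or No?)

No

n4, n5, n7, n8 are pairwise adjacent (a clique of size 4), so at least 4 colors are needed.
So 3 colors are not enough.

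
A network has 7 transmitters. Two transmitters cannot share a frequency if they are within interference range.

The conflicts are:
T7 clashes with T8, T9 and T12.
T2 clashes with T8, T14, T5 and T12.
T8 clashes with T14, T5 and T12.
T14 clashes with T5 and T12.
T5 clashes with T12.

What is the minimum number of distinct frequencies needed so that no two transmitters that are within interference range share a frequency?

5

T2, T8, T14, T5, T12 are mutually in conflict, so at least 5 frequencies are needed.
5 frequencies suffice: T7=3, T2=3, T8=2, T14=5, T5=4, T9=1, T12=1. No two conflicting transmitters share a frequency.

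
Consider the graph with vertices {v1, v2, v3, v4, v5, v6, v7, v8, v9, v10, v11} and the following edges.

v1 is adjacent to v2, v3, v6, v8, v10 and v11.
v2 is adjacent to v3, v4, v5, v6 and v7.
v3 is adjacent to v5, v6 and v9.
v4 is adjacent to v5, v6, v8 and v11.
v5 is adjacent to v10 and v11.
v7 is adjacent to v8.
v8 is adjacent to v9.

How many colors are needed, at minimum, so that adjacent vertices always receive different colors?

v1, v2, v3, v6 are pairwise adjacent (a clique of size 4), so at least 4 colors are needed.
4 colors suffice: v1=1, v2=2, v3=3, v4=3, v5=1, v6=4, v7=1, v8=2, v9=1, v10=2, v11=2. Every edge joins two different colors.

4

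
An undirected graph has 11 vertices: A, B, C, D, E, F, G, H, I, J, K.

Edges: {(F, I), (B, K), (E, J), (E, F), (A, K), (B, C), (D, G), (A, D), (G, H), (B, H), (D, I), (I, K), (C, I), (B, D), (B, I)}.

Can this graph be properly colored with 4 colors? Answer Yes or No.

Yes

The chromatic number is 3. B, D, I are pairwise adjacent, so at least 3 colors are needed.
3 colors suffice: color 1 → {A, E, G, I}; color 2 → {B, F, J}; color 3 → {C, D, H, K}.
Since 4 ≥ 3, a proper 4-coloring certainly exists.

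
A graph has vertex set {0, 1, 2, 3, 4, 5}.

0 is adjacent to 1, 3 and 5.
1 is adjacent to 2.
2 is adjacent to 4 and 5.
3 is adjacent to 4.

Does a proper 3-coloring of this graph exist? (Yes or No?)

The chromatic number is 3. The cycle 4-3-0-5-2-4 has odd length 5, so it cannot be 2-colored; at least 3 colors are needed.
3 colors suffice: color a → {0, 2}; color b → {1, 3, 5}; color c → {4}.
That is already a proper 3-coloring.

Yes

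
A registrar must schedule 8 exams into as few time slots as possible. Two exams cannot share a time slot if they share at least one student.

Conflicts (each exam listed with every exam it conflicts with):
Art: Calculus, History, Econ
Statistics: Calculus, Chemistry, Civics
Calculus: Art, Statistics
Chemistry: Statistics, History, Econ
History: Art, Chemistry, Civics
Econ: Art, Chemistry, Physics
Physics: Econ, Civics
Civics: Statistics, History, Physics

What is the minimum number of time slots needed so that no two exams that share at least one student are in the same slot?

3

The cycle Econ-Physics-Civics-Statistics-Chemistry-Econ has odd length 5, so it cannot be 2-colored; at least 3 time slots are needed.
Using 3 time slots: Art=1, Statistics=2, Calculus=3, Chemistry=1, History=2, Econ=2, Physics=3, Civics=1. Each listed conflict is separated.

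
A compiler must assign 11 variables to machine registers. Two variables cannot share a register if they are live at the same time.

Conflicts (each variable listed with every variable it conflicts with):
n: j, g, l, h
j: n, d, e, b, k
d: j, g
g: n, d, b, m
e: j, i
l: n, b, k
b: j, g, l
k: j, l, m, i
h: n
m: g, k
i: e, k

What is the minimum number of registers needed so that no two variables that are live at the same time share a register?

3

The cycle k-j-n-g-m-k has odd length 5, so it cannot be 2-colored; at least 3 registers are needed.
A valid assignment using 3 registers: n=2, j=1, d=2, g=1, e=2, l=1, b=2, k=2, h=1, m=3, i=1. Each listed conflict is separated.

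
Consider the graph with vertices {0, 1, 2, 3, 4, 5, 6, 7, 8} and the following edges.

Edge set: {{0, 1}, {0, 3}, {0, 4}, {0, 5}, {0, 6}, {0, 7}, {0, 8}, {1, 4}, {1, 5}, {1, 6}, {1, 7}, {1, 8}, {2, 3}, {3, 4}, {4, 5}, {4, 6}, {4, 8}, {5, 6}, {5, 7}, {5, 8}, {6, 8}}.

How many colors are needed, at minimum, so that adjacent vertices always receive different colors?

6

0, 1, 4, 5, 6, 8 are mutually adjacent (a clique of size 6), so at least 6 colors are needed.
One proper 6-coloring: 0=a, 1=b, 2=a, 3=b, 4=c, 5=d, 6=f, 7=c, 8=e. No two adjacent vertices share a color.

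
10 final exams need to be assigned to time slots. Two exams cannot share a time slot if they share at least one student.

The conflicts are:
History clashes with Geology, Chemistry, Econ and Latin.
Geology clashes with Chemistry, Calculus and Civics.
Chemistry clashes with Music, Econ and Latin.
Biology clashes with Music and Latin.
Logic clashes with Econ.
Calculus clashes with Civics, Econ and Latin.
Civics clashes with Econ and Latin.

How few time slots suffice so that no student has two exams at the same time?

Calculus, Civics, Econ are mutually in conflict, so at least 3 time slots are needed.
3 time slots suffice: time slot 1 → {Geology, Music, Econ, Latin}; time slot 2 → {Chemistry, Biology, Logic, Civics}; time slot 3 → {History, Calculus}. No two conflicting exams share a time slot.

3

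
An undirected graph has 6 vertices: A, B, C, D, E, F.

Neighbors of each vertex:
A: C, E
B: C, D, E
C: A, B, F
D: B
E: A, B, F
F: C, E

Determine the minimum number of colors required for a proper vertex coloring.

A and E are adjacent, so at least 2 colors are needed.
2 colors suffice: color red → {C, D, E}; color blue → {A, B, F}. Each edge has distinct colors on its endpoints.

2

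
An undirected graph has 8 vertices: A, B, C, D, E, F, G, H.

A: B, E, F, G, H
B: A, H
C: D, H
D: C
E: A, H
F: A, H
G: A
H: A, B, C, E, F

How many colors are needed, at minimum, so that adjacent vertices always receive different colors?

A, E, H are pairwise adjacent, so at least 3 colors are needed.
3 colors suffice: A=blue, B=green, C=blue, D=red, E=green, F=green, G=red, H=red. Every edge joins two different colors.

3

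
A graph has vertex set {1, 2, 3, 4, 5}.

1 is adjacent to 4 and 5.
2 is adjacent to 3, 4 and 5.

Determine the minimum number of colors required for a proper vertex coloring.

2

2 and 4 are adjacent, so at least 2 colors are needed.
One proper 2-coloring: 1=a, 2=a, 3=b, 4=b, 5=b. Every edge joins two different colors.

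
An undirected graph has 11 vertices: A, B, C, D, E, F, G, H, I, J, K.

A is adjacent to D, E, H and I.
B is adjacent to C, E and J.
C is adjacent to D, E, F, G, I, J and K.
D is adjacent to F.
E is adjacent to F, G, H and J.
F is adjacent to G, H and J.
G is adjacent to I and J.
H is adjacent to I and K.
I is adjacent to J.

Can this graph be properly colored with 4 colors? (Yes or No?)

C, E, F, G, J form a clique, so at least 5 colors are needed.
So 4 colors are not enough.

No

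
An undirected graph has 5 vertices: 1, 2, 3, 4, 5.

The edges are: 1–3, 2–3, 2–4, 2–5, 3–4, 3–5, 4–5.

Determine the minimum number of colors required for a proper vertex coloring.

4

2, 3, 4, 5 are mutually adjacent (a clique of size 4), so at least 4 colors are needed.
A valid assignment using 4 colors: 1=b, 2=b, 3=a, 4=d, 5=c. Every edge joins two different colors.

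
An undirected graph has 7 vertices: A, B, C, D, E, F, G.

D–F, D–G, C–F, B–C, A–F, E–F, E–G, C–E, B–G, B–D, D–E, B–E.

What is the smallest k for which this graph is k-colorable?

4

B, D, E, G form a clique, so at least 4 colors are needed.
One proper 4-coloring: A=red, B=blue, C=green, D=green, E=red, F=blue, G=yellow. Every edge joins two different colors.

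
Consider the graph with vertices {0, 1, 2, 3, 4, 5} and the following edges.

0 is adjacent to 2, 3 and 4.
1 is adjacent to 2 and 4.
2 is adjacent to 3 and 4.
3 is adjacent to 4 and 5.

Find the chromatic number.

0, 2, 3, 4 are mutually adjacent (a clique of size 4), so at least 4 colors are needed.
A valid assignment using 4 colors: 0=d, 1=c, 2=b, 3=c, 4=a, 5=a. Every edge joins two different colors.

4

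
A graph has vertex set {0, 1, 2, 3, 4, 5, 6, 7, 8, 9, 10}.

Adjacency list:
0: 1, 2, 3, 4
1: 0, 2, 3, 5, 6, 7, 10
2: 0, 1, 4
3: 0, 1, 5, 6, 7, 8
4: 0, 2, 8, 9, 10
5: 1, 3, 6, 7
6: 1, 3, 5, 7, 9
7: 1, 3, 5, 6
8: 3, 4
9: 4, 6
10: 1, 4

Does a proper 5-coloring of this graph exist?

The chromatic number is 5. 1, 3, 5, 6, 7 form a clique, so at least 5 colors are needed.
5 colors suffice: color a → {1, 4}; color b → {2, 3, 9, 10}; color c → {0, 6, 8}; color d → {5}; color e → {7}.
That is already a proper 5-coloring.

Yes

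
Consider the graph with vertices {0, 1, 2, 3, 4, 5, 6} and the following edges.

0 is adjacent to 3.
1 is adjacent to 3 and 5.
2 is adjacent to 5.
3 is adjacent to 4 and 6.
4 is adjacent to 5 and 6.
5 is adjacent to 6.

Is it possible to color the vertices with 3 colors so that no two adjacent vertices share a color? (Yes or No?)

Yes

The chromatic number is 3. 3, 4, 6 are mutually adjacent, so at least 3 colors are needed.
One proper 3-coloring: 0=blue, 1=blue, 2=blue, 3=red, 4=blue, 5=red, 6=green.
That is already a proper 3-coloring.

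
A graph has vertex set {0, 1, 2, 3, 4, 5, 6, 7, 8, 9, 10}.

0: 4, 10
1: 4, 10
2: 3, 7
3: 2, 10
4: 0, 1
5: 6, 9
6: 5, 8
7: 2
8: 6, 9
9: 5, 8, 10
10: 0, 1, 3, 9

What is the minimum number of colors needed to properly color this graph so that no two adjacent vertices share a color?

5 and 6 are adjacent, so at least 2 colors are needed.
2 colors suffice: 0=b, 1=b, 2=a, 3=b, 4=a, 5=a, 6=b, 7=b, 8=a, 9=b, 10=a. No two adjacent vertices share a color.

2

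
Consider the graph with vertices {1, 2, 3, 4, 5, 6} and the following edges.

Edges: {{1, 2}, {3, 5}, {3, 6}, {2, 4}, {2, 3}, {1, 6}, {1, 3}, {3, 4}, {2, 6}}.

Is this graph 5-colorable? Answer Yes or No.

Yes

The chromatic number is 4. 1, 2, 3, 6 are mutually adjacent (a clique of size 4), so at least 4 colors are needed.
4 colors suffice: 1=green, 2=blue, 3=red, 4=green, 5=blue, 6=yellow.
Since 5 ≥ 4, a proper 5-coloring certainly exists.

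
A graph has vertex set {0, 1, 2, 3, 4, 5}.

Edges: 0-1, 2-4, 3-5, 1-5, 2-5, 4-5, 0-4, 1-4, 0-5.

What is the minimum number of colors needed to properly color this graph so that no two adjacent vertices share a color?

0, 1, 4, 5 are mutually adjacent (a clique of size 4), so at least 4 colors are needed.
A valid assignment using 4 colors: 0=green, 1=yellow, 2=green, 3=blue, 4=blue, 5=red. Every edge joins two different colors.

4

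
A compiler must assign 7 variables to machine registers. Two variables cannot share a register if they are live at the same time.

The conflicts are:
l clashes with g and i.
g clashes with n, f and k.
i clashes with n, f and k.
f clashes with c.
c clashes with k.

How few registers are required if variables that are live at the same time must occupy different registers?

g and f conflict, so at least 2 registers are needed.
2 registers suffice: register 1 → {g, i, c}; register 2 → {l, n, f, k}. Every pair that conflicts lands in different registers.

2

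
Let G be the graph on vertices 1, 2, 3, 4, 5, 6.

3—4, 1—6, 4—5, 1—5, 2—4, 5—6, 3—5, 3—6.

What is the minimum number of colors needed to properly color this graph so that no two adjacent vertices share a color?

1, 5, 6 are mutually adjacent, so at least 3 colors are needed.
3 colors suffice: 1=c, 2=a, 3=c, 4=b, 5=a, 6=b. No two adjacent vertices share a color.

3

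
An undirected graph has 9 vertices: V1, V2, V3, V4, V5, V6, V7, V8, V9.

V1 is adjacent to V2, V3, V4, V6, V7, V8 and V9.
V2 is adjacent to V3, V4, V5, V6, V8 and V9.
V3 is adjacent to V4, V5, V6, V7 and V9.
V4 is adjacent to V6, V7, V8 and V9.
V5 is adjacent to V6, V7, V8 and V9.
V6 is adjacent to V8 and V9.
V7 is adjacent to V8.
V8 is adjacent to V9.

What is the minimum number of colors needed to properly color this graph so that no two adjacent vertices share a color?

V1, V2, V3, V4, V6, V9 are pairwise adjacent (a clique of size 6), so at least 6 colors are needed.
One proper 6-coloring: V1=5, V2=6, V3=3, V4=1, V5=1, V6=2, V7=2, V8=3, V9=4. Each edge has distinct colors on its endpoints.

6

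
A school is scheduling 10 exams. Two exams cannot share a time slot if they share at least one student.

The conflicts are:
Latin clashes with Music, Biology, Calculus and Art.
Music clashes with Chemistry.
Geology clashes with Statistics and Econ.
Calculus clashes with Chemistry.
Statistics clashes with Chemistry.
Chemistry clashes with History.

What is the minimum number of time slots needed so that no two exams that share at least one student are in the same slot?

2

Latin and Biology conflict, so at least 2 time slots are needed.
2 time slots suffice: time slot 1 → {Latin, Geology, Chemistry}; time slot 2 → {Music, Biology, Calculus, Statistics, Art, Econ, History}. Each listed conflict is separated.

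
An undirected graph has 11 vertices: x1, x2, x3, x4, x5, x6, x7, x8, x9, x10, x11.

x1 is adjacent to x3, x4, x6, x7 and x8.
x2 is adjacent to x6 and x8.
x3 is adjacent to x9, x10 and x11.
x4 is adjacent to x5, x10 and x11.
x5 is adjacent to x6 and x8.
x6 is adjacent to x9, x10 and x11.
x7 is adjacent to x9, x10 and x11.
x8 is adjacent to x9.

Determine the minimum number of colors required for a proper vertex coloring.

x8 and x9 are adjacent, so at least 2 colors are needed.
A valid assignment using 2 colors: x1=2, x2=2, x3=1, x4=1, x5=2, x6=1, x7=1, x8=1, x9=2, x10=2, x11=2. Every edge joins two different colors.

2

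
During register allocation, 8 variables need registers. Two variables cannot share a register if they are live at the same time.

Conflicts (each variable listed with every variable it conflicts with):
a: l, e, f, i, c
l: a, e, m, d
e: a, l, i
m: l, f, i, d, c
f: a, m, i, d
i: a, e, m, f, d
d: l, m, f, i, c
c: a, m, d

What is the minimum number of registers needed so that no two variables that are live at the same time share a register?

m, f, i, d all conflict with each other, so at least 4 registers are needed.
4 registers suffice: register 1 → {a, d}; register 2 → {l, i, c}; register 3 → {e, m}; register 4 → {f}. Each listed conflict is separated.

4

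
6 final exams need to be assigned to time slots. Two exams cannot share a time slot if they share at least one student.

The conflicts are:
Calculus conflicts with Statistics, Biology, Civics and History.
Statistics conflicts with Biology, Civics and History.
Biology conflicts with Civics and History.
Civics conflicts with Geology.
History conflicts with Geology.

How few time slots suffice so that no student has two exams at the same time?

Calculus, Statistics, Biology, Civics pairwise conflict, so at least 4 time slots are needed.
4 time slots suffice: time slot 1 → {Civics, History}; time slot 2 → {Calculus, Geology}; time slot 3 → {Statistics}; time slot 4 → {Biology}. Every pair that conflicts lands in different time slots.

4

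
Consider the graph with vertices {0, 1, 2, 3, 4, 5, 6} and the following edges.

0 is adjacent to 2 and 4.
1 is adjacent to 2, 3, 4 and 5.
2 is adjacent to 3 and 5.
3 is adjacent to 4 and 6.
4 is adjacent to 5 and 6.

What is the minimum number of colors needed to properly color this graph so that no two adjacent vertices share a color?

1, 4, 5 are pairwise adjacent, so at least 3 colors are needed.
A valid assignment using 3 colors: 0=blue, 1=green, 2=red, 3=blue, 4=red, 5=blue, 6=green. No two adjacent vertices share a color.

3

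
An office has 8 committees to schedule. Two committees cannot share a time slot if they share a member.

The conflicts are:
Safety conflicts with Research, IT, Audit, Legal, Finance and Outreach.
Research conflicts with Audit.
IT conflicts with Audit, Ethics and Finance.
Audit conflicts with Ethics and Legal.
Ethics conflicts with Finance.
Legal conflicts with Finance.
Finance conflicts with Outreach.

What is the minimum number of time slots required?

3

Safety, Legal, Finance all conflict with each other, so at least 3 time slots are needed.
Using 3 time slots: Safety=1, Research=3, IT=3, Audit=2, Ethics=1, Legal=3, Finance=2, Outreach=3. Each listed conflict is separated.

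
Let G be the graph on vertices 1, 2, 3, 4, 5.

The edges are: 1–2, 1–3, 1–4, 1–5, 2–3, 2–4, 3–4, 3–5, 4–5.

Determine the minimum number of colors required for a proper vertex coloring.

1, 3, 4, 5 are mutually adjacent (a clique of size 4), so at least 4 colors are needed.
4 colors suffice: color a → {4}; color b → {3}; color c → {1}; color d → {2, 5}. Each edge has distinct colors on its endpoints.

4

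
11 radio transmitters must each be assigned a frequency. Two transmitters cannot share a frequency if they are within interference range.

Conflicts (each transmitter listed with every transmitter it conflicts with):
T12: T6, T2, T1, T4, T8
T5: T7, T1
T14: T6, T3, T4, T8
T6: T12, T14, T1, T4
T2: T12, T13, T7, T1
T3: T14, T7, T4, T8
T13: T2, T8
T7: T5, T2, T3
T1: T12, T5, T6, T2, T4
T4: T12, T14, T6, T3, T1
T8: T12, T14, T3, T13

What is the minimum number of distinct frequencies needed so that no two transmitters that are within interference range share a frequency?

T12, T6, T1, T4 pairwise conflict, so at least 4 frequencies are needed.
Using 4 frequencies: T12=2, T5=1, T14=2, T6=4, T2=1, T3=3, T13=2, T7=2, T1=3, T4=1, T8=1. No two conflicting transmitters share a frequency.

4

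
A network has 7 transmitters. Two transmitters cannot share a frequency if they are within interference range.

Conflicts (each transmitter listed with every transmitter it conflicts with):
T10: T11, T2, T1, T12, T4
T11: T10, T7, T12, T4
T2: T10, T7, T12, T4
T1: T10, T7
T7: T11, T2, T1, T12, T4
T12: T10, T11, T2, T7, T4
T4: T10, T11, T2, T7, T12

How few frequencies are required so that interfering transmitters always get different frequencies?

T10, T11, T12, T4 pairwise conflict, so at least 4 frequencies are needed.
4 frequencies suffice: frequency 1 → {T1, T4}; frequency 2 → {T10, T7}; frequency 3 → {T12}; frequency 4 → {T11, T2}. Every pair that conflicts lands in different frequencies.

4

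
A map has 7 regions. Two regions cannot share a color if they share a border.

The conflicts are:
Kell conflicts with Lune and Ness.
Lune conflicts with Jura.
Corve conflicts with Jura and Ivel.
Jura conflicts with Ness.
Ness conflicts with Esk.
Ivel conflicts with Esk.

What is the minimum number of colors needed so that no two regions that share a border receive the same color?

The cycle Ivel-Corve-Jura-Ness-Esk-Ivel has odd length 5, so it cannot be 2-colored; at least 3 colors are needed.
3 colors suffice: color 1 → {Kell, Jura, Ivel}; color 2 → {Lune, Corve, Ness}; color 3 → {Esk}. No two conflicting regions share a color.

3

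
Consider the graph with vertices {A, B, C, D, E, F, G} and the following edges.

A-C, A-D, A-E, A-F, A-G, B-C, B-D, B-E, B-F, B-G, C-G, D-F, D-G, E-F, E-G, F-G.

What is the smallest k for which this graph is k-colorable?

B, E, F, G are mutually adjacent (a clique of size 4), so at least 4 colors are needed.
4 colors suffice: color red → {G}; color blue → {C, F}; color green → {A, B}; color yellow → {D, E}. Every edge joins two different colors.

4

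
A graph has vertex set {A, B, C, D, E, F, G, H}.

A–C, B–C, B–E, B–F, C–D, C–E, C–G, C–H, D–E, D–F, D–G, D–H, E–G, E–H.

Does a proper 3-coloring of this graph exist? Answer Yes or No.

C, D, E, H are pairwise adjacent (a clique of size 4), so at least 4 colors are needed.
So 3 colors are not enough.

No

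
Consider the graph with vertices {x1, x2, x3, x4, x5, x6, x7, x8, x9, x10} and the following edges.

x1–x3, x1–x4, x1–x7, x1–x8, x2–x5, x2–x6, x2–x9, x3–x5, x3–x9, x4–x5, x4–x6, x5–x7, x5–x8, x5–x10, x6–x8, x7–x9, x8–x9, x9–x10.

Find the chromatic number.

2

x5 and x10 are adjacent, so at least 2 colors are needed.
2 colors suffice: x1=1, x2=2, x3=2, x4=2, x5=1, x6=1, x7=2, x8=2, x9=1, x10=2. Each edge has distinct colors on its endpoints.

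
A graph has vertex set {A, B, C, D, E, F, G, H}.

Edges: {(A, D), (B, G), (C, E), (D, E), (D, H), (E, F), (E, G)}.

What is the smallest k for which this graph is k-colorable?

D and E are adjacent, so at least 2 colors are needed.
A valid assignment using 2 colors: A=red, B=red, C=blue, D=blue, E=red, F=blue, G=blue, H=red. Every edge joins two different colors.

2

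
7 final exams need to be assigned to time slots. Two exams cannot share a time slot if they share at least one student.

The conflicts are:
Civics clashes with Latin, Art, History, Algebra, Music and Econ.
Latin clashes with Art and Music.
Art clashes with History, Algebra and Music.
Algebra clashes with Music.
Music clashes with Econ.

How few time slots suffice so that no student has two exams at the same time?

4

Civics, Art, Algebra, Music are mutually in conflict, so at least 4 time slots are needed.
4 time slots suffice: time slot 1 → {Civics}; time slot 2 → {Art, Econ}; time slot 3 → {History, Music}; time slot 4 → {Latin, Algebra}. Every pair that conflicts lands in different time slots.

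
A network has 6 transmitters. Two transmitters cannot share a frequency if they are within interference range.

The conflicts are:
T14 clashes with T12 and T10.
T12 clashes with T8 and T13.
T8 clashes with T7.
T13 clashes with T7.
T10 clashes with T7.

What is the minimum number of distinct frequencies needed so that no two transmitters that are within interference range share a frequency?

3

The cycle T10-T7-T8-T12-T14-T10 has odd length 5, so it cannot be 2-colored; at least 3 frequencies are needed.
3 frequencies suffice: T14=2, T12=1, T8=2, T13=2, T10=3, T7=1. Every pair that conflicts lands in different frequencies.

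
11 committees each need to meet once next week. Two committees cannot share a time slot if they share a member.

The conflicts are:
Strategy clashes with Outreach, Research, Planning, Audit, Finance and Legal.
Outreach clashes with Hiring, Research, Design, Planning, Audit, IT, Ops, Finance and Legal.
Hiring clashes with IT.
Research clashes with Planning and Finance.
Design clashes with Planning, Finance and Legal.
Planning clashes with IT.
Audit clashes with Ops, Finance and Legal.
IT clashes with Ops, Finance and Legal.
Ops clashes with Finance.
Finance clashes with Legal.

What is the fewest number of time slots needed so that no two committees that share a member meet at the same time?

5

Strategy, Outreach, Audit, Finance, Legal pairwise conflict, so at least 5 time slots are needed.
5 time slots suffice: time slot 1 → {Outreach}; time slot 2 → {Hiring, Planning, Finance}; time slot 3 → {Strategy, Design, IT}; time slot 4 → {Research, Ops, Legal}; time slot 5 → {Audit}. Every pair that conflicts lands in different time slots.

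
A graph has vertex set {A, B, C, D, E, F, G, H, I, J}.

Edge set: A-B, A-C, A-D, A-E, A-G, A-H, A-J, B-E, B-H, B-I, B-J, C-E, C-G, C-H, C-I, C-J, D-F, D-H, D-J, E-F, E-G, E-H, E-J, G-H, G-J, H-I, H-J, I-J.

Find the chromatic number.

A, C, E, G, H, J form a clique, so at least 6 colors are needed.
A valid assignment using 6 colors: A=4, B=5, C=5, D=3, E=3, F=1, G=6, H=1, I=3, J=2. Every edge joins two different colors.

6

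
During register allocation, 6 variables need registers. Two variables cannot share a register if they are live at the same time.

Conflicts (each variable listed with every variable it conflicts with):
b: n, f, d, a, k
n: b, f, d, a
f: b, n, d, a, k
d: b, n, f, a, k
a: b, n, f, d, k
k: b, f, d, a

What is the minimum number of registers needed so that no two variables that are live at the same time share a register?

5

b, f, d, a, k are mutually in conflict, so at least 5 registers are needed.
5 registers suffice: register 1 → {d}; register 2 → {f}; register 3 → {b}; register 4 → {a}; register 5 → {n, k}. No two conflicting variables share a register.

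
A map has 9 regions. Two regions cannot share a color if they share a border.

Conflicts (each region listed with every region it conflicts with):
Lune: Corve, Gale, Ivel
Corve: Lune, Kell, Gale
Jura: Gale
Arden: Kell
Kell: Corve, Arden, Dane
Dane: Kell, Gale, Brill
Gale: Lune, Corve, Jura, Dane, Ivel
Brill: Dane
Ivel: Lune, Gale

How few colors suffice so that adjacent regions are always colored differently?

Lune, Gale, Ivel are mutually in conflict, so at least 3 colors are needed.
A valid assignment using 3 colors: Lune=2, Corve=3, Jura=2, Arden=2, Kell=1, Dane=2, Gale=1, Brill=1, Ivel=3. No two conflicting regions share a color.

3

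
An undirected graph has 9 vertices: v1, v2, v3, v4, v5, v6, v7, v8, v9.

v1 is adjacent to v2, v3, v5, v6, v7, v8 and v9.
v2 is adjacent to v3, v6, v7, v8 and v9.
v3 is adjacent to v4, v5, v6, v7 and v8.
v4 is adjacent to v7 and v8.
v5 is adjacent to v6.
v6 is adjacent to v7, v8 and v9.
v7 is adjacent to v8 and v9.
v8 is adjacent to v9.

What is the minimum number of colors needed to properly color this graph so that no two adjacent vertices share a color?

6

v1, v2, v3, v6, v7, v8 are mutually adjacent (a clique of size 6), so at least 6 colors are needed.
6 colors suffice: color 1 → {v4, v6}; color 2 → {v3, v9}; color 3 → {v5, v8}; color 4 → {v7}; color 5 → {v1}; color 6 → {v2}. Every edge joins two different colors.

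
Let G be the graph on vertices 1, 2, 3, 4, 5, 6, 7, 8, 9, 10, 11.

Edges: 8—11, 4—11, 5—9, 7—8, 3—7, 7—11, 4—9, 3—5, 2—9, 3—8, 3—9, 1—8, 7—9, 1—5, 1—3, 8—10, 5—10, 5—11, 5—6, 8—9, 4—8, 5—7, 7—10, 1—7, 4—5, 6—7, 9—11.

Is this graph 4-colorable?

The chromatic number is 4. 5, 7, 9, 11 are pairwise adjacent (a clique of size 4), so at least 4 colors are needed.
A valid assignment using 4 colors: 1=green, 2=red, 3=yellow, 4=blue, 5=red, 6=green, 7=blue, 8=red, 9=green, 10=green, 11=yellow.
That is already a proper 4-coloring.

Yes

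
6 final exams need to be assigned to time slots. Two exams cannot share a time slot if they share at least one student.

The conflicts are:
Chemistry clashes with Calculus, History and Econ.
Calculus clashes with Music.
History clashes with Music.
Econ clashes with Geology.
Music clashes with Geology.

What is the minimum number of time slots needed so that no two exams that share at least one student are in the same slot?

The cycle Music-Geology-Econ-Chemistry-History-Music has odd length 5, so it cannot be 2-colored; at least 3 time slots are needed.
3 time slots suffice: time slot 1 → {Chemistry, Music}; time slot 2 → {Calculus, History, Econ}; time slot 3 → {Geology}. Each listed conflict is separated.

3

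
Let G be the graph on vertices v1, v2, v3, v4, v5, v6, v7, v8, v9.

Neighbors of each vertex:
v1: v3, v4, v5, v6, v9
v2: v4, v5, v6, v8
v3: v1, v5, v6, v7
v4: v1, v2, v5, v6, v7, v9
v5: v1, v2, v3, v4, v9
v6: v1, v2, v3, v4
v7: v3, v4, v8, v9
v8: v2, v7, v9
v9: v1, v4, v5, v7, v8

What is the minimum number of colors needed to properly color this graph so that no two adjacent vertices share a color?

v1, v4, v5, v9 are mutually adjacent (a clique of size 4), so at least 4 colors are needed.
A valid assignment using 4 colors: v1=3, v2=3, v3=1, v4=1, v5=4, v6=2, v7=3, v8=1, v9=2. Every edge joins two different colors.

4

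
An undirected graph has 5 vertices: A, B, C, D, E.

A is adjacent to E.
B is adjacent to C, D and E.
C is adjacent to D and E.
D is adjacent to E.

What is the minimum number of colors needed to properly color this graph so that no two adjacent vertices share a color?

4

B, C, D, E are mutually adjacent (a clique of size 4), so at least 4 colors are needed.
A valid assignment using 4 colors: A=2, B=3, C=2, D=4, E=1. No two adjacent vertices share a color.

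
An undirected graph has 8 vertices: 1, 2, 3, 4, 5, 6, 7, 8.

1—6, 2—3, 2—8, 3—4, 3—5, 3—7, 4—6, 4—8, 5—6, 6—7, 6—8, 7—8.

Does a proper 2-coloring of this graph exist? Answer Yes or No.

No

6, 7, 8 are pairwise adjacent, so at least 3 colors are needed.
So 2 colors are not enough.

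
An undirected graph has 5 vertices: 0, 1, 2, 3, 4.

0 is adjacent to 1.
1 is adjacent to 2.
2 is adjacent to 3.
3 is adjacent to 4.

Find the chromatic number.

3 and 4 are adjacent, so at least 2 colors are needed.
2 colors suffice: color a → {0, 2, 4}; color b → {1, 3}. No two adjacent vertices share a color.

2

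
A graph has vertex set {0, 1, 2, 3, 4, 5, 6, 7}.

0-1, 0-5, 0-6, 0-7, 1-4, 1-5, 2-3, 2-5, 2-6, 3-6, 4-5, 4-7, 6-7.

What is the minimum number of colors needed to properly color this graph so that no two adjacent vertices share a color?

3

1, 4, 5 are mutually adjacent, so at least 3 colors are needed.
3 colors suffice: color red → {5, 6}; color blue → {0, 2, 4}; color green → {1, 3, 7}. No two adjacent vertices share a color.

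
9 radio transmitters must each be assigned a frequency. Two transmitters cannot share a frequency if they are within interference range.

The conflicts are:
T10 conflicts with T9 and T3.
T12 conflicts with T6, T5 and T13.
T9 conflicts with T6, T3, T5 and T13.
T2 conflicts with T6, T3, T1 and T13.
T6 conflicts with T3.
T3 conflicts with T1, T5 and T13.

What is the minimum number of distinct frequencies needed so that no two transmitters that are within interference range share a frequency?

T9, T3, T13 are mutually in conflict, so at least 3 frequencies are needed.
3 frequencies suffice: frequency 1 → {T12, T3}; frequency 2 → {T9, T2}; frequency 3 → {T10, T6, T1, T5, T13}. Each listed conflict is separated.

3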